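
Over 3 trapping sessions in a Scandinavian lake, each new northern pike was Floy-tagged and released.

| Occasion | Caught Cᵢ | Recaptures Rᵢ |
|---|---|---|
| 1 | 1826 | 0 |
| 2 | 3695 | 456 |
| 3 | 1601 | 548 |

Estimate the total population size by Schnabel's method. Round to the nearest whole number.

N ≈ 14,797

Marked at large before each occasion: Mᵢ = Σⱼ<ᵢ (Cⱼ − Rⱼ) → M1=0, M2=1826, M3=5065
Σ MᵢCᵢ = 0·1826 + 1826·3695 + 5065·1601 = 0 + 6747070 + 8109065 = 14856135
Σ Rᵢ = 0 + 456 + 548 = 1004
N̂ = 14856135 / 1004 ≈ 14796.9 → 14797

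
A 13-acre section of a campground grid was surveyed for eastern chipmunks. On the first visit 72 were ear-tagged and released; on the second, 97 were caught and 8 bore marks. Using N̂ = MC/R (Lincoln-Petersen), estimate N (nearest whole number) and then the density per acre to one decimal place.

density ≈ 67.2 eastern chipmunks per acre

N̂ = 72·97/8 = 6984/8 = 873
Density = N̂ / area = 873 / 13 ≈ 67.15 → 67.2 per acre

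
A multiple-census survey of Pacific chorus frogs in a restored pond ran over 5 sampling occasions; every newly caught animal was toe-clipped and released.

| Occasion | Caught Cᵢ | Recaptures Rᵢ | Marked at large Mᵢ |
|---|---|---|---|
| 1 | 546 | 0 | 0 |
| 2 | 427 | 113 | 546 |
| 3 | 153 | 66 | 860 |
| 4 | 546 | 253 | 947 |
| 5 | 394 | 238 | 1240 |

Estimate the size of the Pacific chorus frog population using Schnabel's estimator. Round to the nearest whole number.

Σ MᵢCᵢ = 0·546 + 546·427 + 860·153 + 947·546 + 1240·394 = 0 + 233142 + 131580 + 517062 + 488560 = 1370344
Σ Rᵢ = 0 + 113 + 66 + 253 + 238 = 670
N̂ = 1370344 / 670 ≈ 2045.3 → 2045

N ≈ 2045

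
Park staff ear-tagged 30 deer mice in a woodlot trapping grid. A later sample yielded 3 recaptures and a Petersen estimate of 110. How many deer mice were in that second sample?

C = 11

From N = M·C/R: C = N·R / M = 110·3 / 30 = 330 / 30 = 11.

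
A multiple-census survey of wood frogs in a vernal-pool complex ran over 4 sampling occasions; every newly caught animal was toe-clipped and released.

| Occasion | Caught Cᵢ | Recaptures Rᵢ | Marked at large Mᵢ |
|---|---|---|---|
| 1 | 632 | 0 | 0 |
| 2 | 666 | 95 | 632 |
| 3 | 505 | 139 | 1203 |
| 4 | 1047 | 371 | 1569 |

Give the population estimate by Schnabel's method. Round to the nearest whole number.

N ≈ 4415

Σ MᵢCᵢ = 0·632 + 632·666 + 1203·505 + 1569·1047 = 0 + 420912 + 607515 + 1642743 = 2671170
Σ Rᵢ = 0 + 95 + 139 + 371 = 605
N̂ = 2671170 / 605 ≈ 4415.2 → 4415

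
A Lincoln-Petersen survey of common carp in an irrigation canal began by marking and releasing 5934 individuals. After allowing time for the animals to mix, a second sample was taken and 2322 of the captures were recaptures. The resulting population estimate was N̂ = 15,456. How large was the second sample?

From N = M·C/R: C = N·R / M = 15456·2322 / 5934 = 35888832 / 5934 = 6048.

C = 6048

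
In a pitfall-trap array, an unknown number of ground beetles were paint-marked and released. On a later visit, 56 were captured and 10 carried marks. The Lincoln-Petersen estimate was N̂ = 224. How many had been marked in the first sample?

M = 40

From N = M·C/R: M = N·R / C = 224·10 / 56 = 2240 / 56 = 40.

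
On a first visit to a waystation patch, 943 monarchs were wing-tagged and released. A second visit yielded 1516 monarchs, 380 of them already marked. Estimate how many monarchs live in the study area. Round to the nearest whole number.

N ≈ 3762

Lincoln-Petersen assumes M/N = R/C, so N = M·C / R.
N = (943 × 1516) / 380 = 1429588 / 380 ≈ 3762.1 → 3762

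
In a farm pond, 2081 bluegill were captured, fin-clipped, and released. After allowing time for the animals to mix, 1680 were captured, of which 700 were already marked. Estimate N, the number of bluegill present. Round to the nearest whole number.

If marked individuals mix randomly, R/C ≈ M/N, giving N ≈ M·C/R.
N = (2081 × 1680) / 700 = 3496080 / 700 ≈ 4994.4 → 4994

N ≈ 4994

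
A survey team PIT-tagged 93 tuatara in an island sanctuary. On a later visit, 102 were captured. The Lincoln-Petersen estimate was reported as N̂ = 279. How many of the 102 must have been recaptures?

R = 34

From N = M·C/R: R = M·C / N = 93·102 / 279 = 9486 / 279 = 34.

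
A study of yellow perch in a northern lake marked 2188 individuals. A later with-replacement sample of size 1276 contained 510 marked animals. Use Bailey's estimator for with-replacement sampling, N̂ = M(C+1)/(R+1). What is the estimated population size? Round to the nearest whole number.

N̂ = 2188·(1276+1)/(510+1) = 2188·1277/511 = 2794076/511 ≈ 5467.9 → 5468

N ≈ 5468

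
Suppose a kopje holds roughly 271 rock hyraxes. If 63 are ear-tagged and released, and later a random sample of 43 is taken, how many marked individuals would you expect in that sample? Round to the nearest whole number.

The marked fraction of the population is 63/271, so in a sample of 43 expect C·(M/N) marked.
E[R] = 63 × 43 / 271 = 2709 / 271 ≈ 10.0 → 10

expected recaptures ≈ 10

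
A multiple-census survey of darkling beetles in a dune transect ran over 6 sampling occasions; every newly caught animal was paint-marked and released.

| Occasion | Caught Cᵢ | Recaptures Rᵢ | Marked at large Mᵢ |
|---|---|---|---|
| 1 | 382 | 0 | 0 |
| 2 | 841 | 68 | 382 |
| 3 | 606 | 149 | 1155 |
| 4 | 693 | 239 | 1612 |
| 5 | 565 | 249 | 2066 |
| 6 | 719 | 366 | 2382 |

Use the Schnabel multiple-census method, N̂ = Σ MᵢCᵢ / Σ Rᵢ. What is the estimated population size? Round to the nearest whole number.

N ≈ 4686

Σ MᵢCᵢ = 0·382 + 382·841 + 1155·606 + 1612·693 + 2066·565 + 2382·719 = 0 + 321262 + 699930 + 1117116 + 1167290 + 1712658 = 5018256
Σ Rᵢ = 0 + 68 + 149 + 239 + 249 + 366 = 1071
N̂ = 5018256 / 1071 ≈ 4685.6 → 4686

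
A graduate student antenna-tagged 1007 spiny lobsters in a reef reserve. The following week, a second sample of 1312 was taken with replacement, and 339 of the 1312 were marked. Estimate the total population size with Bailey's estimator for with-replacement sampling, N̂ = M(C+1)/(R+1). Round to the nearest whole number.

N̂ = 1007·(1312+1)/(339+1) = 1007·1313/340 = 1322191/340 ≈ 3888.8 → 3889

N ≈ 3889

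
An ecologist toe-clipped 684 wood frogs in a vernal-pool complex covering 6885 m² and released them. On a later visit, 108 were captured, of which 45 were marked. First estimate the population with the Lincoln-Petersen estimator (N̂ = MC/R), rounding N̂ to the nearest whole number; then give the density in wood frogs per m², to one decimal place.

N̂ = 684·108/45 = 73872/45 ≈ 1641.6 → 1642
Density = N̂ / area = 1642 / 6885 ≈ 0.24 → 0.2 per m²

density ≈ 0.2 wood frogs per m²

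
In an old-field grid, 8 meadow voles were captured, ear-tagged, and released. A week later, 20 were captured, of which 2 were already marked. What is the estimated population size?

N = 80

Lincoln-Petersen assumes M/N = R/C, so N = M·C / R.
N = (8 × 20) / 2 = 160 / 2 = 80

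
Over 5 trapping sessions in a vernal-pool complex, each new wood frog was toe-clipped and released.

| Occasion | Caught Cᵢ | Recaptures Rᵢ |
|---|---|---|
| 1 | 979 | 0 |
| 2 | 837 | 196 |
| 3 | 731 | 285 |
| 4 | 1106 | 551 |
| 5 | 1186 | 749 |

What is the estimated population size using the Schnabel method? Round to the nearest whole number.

N ≈ 4153

Marked at large before each occasion: Mᵢ = Σⱼ<ᵢ (Cⱼ − Rⱼ) → M1=0, M2=979, M3=1620, M4=2066, M5=2621
Σ MᵢCᵢ = 0·979 + 979·837 + 1620·731 + 2066·1106 + 2621·1186 = 0 + 819423 + 1184220 + 2284996 + 3108506 = 7397145
Σ Rᵢ = 0 + 196 + 285 + 551 + 749 = 1781
N̂ = 7397145 / 1781 ≈ 4153.4 → 4153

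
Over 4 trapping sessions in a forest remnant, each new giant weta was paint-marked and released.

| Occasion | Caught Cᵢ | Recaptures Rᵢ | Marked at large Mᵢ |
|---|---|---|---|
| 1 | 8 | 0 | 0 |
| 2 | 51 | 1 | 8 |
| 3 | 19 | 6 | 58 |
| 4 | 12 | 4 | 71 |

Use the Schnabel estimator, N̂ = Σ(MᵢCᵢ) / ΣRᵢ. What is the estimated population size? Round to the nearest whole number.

Σ MᵢCᵢ = 0·8 + 8·51 + 58·19 + 71·12 = 0 + 408 + 1102 + 852 = 2362
Σ Rᵢ = 0 + 1 + 6 + 4 = 11
N̂ = 2362 / 11 ≈ 214.7 → 215

N ≈ 215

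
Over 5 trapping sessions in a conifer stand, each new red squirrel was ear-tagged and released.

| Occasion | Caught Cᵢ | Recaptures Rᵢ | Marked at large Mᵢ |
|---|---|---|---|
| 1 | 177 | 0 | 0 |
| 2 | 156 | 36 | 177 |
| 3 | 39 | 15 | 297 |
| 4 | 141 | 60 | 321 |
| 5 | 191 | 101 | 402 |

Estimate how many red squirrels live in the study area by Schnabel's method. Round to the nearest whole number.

Σ MᵢCᵢ = 0·177 + 177·156 + 297·39 + 321·141 + 402·191 = 0 + 27612 + 11583 + 45261 + 76782 = 161238
Σ Rᵢ = 0 + 36 + 15 + 60 + 101 = 212
N̂ = 161238 / 212 ≈ 760.6 → 761

N ≈ 761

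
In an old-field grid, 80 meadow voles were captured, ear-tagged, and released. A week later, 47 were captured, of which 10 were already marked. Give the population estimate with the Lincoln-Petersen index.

N = 376

If marked individuals mix randomly, R/C ≈ M/N, giving N ≈ M·C/R.
N = (80 × 47) / 10 = 3760 / 10 = 376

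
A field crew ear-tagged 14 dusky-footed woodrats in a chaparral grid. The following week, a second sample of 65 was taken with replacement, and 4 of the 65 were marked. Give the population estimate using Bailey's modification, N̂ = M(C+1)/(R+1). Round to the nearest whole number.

N ≈ 185

N̂ = 14·(65+1)/(4+1) = 14·66/5 = 924/5 ≈ 184.8 → 185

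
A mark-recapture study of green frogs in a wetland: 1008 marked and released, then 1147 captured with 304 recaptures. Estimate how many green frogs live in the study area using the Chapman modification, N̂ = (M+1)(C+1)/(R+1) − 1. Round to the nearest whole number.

N̂ = (1008+1)(1147+1)/(304+1) − 1 = 1009·1148/305 − 1
= 1158332/305 − 1 ≈ 3797.8 − 1 ≈ 3796.8 → 3797

N ≈ 3797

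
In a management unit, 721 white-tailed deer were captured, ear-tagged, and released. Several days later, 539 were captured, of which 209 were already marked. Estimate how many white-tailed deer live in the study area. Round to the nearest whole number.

N = (721 × 539) / 209 = 388619 / 209 ≈ 1859.4 → 1859

N ≈ 1859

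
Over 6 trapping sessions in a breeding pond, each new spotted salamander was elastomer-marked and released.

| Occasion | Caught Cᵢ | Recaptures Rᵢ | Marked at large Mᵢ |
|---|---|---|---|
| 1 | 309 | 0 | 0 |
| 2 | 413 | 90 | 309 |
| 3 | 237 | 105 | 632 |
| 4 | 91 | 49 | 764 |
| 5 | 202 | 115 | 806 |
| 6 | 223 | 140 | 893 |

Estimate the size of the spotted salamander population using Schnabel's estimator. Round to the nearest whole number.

Σ MᵢCᵢ = 0·309 + 309·413 + 632·237 + 764·91 + 806·202 + 893·223 = 0 + 127617 + 149784 + 69524 + 162812 + 199139 = 708876
Σ Rᵢ = 0 + 90 + 105 + 49 + 115 + 140 = 499
N̂ = 708876 / 499 ≈ 1420.6 → 1421

N ≈ 1421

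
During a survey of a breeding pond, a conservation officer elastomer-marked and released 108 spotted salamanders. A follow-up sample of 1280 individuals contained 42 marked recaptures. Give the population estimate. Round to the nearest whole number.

N = (108 × 1280) / 42 = 138240 / 42 ≈ 3291.4 → 3291

N ≈ 3291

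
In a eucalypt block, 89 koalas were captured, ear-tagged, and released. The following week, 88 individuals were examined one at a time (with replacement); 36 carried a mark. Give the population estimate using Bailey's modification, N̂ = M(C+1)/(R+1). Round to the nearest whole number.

N ≈ 214

N̂ = 89·(88+1)/(36+1) = 89·89/37 = 7921/37 ≈ 214.1 → 214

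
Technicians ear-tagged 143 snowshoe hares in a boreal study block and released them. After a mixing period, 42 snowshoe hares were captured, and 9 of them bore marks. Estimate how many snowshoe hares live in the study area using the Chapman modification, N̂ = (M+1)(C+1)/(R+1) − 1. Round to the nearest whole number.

N ≈ 618

N̂ = (143+1)(42+1)/(9+1) − 1 = 144·43/10 − 1
= 6192/10 − 1 ≈ 619.2 − 1 ≈ 618.2 → 618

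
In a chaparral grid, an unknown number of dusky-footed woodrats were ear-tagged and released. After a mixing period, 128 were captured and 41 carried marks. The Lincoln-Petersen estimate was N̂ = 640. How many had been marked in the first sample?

From N = M·C/R: M = N·R / C = 640·41 / 128 = 26240 / 128 = 205.

M = 205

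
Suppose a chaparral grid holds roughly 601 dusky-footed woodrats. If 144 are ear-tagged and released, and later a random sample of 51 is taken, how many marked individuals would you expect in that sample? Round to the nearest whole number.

The marked fraction of the population is 144/601, so in a sample of 51 expect C·(M/N) marked.
E[R] = 144 × 51 / 601 = 7344 / 601 ≈ 12.2 → 12

expected recaptures ≈ 12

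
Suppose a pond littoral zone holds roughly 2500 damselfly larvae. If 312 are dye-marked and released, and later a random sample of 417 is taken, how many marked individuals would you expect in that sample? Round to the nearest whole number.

Expected recaptures E[R] = M·C / N.
E[R] = 312 × 417 / 2500 = 130104 / 2500 ≈ 52.0 → 52

expected recaptures ≈ 52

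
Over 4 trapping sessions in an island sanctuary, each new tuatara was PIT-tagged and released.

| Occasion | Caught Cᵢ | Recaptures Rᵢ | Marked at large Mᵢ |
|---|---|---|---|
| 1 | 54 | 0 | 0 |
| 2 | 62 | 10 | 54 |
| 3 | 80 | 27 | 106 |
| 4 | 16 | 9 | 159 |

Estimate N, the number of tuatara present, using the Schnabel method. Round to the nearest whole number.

Σ MᵢCᵢ = 0·54 + 54·62 + 106·80 + 159·16 = 0 + 3348 + 8480 + 2544 = 14372
Σ Rᵢ = 0 + 10 + 27 + 9 = 46
N̂ = 14372 / 46 ≈ 312.4 → 312

N ≈ 312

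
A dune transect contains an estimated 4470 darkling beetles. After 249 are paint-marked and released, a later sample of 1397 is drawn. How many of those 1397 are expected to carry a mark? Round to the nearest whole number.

The marked fraction of the population is 249/4470, so in a sample of 1397 expect C·(M/N) marked.
E[R] = 249 × 1397 / 4470 = 347853 / 4470 ≈ 77.8 → 78

expected recaptures ≈ 78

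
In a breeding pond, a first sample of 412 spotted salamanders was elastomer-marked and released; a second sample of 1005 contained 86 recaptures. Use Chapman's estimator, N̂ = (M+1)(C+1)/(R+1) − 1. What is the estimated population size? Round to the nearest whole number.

N ≈ 4775

N̂ = (412+1)(1005+1)/(86+1) − 1 = 413·1006/87 − 1
= 415478/87 − 1 ≈ 4775.6 − 1 ≈ 4774.6 → 4775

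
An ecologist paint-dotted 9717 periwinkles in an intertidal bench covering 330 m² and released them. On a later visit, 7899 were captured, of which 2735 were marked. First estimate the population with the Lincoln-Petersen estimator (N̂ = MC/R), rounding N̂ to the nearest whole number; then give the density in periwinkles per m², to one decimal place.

N̂ = 9717·7899/2735 = 76754583/2735 ≈ 28063.8 → 28064
Density = N̂ / area = 28064 / 330 ≈ 85.04 → 85.0 per m²

density ≈ 85.0 periwinkles per m²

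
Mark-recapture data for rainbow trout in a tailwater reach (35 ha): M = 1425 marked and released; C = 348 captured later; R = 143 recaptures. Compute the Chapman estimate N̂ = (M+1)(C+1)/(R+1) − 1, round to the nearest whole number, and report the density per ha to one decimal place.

N̂ = 1426·349/144 − 1 = 497674/144 − 1 ≈ 3455.1 → 3455
Density = N̂ / area = 3455 / 35 ≈ 98.71 → 98.7 per ha

density ≈ 98.7 rainbow trout per ha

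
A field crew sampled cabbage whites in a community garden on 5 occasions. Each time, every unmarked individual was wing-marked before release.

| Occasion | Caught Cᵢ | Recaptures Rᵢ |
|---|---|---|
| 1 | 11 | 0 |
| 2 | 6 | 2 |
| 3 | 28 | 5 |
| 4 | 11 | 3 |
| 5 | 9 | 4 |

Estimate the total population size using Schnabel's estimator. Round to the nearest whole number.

N ≈ 94

Marked at large before each occasion: Mᵢ = Σⱼ<ᵢ (Cⱼ − Rⱼ) → M1=0, M2=11, M3=15, M4=38, M5=46
Σ MᵢCᵢ = 0·11 + 11·6 + 15·28 + 38·11 + 46·9 = 0 + 66 + 420 + 418 + 414 = 1318
Σ Rᵢ = 0 + 2 + 5 + 3 + 4 = 14
N̂ = 1318 / 14 ≈ 94.1 → 94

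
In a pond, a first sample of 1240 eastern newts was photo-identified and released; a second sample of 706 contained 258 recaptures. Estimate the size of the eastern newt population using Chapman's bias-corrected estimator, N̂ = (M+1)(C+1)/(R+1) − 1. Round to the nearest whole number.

N̂ = (1240+1)(706+1)/(258+1) − 1 = 1241·707/259 − 1
= 877387/259 − 1 ≈ 3387.6 − 1 ≈ 3386.6 → 3387

N ≈ 3387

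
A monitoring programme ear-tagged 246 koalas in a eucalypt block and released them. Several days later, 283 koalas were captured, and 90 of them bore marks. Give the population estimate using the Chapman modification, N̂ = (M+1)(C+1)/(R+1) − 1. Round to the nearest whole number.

N̂ = (246+1)(283+1)/(90+1) − 1 = 247·284/91 − 1
= 70148/91 − 1 ≈ 770.9 − 1 ≈ 769.9 → 770

N ≈ 770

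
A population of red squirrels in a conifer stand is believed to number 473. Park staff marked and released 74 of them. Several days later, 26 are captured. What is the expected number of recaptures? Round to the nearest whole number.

expected recaptures ≈ 4

Expected recaptures E[R] = M·C / N.
E[R] = 74 × 26 / 473 = 1924 / 473 ≈ 4.1 → 4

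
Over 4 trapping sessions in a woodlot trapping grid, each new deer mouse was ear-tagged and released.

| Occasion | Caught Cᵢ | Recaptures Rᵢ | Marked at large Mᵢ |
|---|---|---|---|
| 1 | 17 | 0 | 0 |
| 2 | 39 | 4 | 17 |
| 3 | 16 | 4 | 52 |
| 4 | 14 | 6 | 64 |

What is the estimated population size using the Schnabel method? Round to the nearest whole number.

Σ MᵢCᵢ = 0·17 + 17·39 + 52·16 + 64·14 = 0 + 663 + 832 + 896 = 2391
Σ Rᵢ = 0 + 4 + 4 + 6 = 14
N̂ = 2391 / 14 ≈ 170.8 → 171

N ≈ 171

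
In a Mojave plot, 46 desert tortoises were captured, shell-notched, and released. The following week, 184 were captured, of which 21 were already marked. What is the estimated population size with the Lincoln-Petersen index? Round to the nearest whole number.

Lincoln-Petersen assumes M/N = R/C, so N = M·C / R.
N = (46 × 184) / 21 = 8464 / 21 ≈ 403.0 → 403

N ≈ 403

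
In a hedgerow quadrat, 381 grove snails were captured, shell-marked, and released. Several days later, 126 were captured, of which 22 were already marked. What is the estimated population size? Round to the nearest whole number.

N ≈ 2182

N = (381 × 126) / 22 = 48006 / 22 ≈ 2182.1 → 2182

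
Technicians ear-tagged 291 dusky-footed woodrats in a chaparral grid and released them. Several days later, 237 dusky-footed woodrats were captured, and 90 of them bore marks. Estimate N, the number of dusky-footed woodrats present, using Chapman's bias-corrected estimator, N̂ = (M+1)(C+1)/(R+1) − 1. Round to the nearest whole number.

N̂ = (291+1)(237+1)/(90+1) − 1 = 292·238/91 − 1
= 69496/91 − 1 ≈ 763.7 − 1 ≈ 762.7 → 763

N ≈ 763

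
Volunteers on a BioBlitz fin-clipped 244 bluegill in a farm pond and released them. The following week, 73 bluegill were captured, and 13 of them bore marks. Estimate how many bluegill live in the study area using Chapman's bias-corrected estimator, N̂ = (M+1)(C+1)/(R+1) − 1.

N̂ = (244+1)(73+1)/(13+1) − 1 = 245·74/14 − 1
= 18130/14 − 1 = 1295 − 1 = 1294

N = 1294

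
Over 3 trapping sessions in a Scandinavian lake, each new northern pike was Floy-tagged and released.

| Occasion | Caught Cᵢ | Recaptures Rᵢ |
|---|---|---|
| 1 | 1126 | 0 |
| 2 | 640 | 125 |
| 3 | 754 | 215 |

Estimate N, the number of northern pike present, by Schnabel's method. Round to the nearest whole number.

Marked at large before each occasion: Mᵢ = Σⱼ<ᵢ (Cⱼ − Rⱼ) → M1=0, M2=1126, M3=1641
Σ MᵢCᵢ = 0·1126 + 1126·640 + 1641·754 = 0 + 720640 + 1237314 = 1957954
Σ Rᵢ = 0 + 125 + 215 = 340
N̂ = 1957954 / 340 ≈ 5758.7 → 5759

N ≈ 5759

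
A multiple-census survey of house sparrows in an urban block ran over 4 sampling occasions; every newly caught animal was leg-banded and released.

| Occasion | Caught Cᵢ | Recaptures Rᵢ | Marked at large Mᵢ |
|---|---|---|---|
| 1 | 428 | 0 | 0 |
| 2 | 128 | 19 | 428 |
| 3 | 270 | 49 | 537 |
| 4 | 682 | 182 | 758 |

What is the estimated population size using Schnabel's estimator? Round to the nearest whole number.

Σ MᵢCᵢ = 0·428 + 428·128 + 537·270 + 758·682 = 0 + 54784 + 144990 + 516956 = 716730
Σ Rᵢ = 0 + 19 + 49 + 182 = 250
N̂ = 716730 / 250 ≈ 2866.9 → 2867

N ≈ 2867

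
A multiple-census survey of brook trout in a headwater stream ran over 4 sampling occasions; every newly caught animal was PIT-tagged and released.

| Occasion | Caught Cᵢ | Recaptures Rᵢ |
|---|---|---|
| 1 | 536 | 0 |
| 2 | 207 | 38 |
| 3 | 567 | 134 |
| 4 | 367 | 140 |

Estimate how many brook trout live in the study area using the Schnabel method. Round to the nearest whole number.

N ≈ 2975

Marked at large before each occasion: Mᵢ = Σⱼ<ᵢ (Cⱼ − Rⱼ) → M1=0, M2=536, M3=705, M4=1138
Σ MᵢCᵢ = 0·536 + 536·207 + 705·567 + 1138·367 = 0 + 110952 + 399735 + 417646 = 928333
Σ Rᵢ = 0 + 38 + 134 + 140 = 312
N̂ = 928333 / 312 ≈ 2975.4 → 2975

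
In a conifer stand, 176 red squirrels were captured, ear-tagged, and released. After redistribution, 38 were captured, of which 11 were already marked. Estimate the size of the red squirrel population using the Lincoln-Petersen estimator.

N = 608

Lincoln-Petersen assumes M/N = R/C, so N = M·C / R.
N = (176 × 38) / 11 = 6688 / 11 = 608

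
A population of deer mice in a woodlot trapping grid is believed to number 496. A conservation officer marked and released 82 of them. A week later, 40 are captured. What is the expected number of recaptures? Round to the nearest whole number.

expected recaptures ≈ 7

The marked fraction of the population is 82/496, so in a sample of 40 expect C·(M/N) marked.
E[R] = 82 × 40 / 496 = 3280 / 496 ≈ 6.6 → 7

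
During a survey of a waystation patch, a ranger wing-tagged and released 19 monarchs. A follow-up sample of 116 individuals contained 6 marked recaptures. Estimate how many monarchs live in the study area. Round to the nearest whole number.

N ≈ 367

N = (19 × 116) / 6 = 2204 / 6 ≈ 367.3 → 367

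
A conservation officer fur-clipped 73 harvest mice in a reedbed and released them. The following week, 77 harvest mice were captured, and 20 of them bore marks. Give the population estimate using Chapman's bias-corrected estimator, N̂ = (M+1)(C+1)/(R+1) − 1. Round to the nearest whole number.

N ≈ 274

N̂ = (73+1)(77+1)/(20+1) − 1 = 74·78/21 − 1
= 5772/21 − 1 ≈ 274.9 − 1 ≈ 273.9 → 274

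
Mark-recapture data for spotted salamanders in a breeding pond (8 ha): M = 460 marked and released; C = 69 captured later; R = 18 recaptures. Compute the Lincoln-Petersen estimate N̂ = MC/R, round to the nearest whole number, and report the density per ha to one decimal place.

N̂ = 460·69/18 = 31740/18 ≈ 1763.3 → 1763
Density = N̂ / area = 1763 / 8 ≈ 220.38 → 220.4 per ha

density ≈ 220.4 spotted salamanders per ha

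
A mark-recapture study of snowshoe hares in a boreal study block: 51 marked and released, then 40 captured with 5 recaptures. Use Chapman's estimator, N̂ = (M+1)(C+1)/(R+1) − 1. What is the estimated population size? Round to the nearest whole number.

N̂ = (51+1)(40+1)/(5+1) − 1 = 52·41/6 − 1
= 2132/6 − 1 ≈ 355.3 − 1 ≈ 354.3 → 354

N ≈ 354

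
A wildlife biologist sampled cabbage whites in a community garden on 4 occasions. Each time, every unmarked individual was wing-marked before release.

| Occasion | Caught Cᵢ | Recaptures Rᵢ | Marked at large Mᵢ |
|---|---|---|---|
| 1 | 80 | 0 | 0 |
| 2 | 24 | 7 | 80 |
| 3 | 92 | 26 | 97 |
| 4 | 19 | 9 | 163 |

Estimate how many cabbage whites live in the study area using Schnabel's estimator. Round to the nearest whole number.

Σ MᵢCᵢ = 0·80 + 80·24 + 97·92 + 163·19 = 0 + 1920 + 8924 + 3097 = 13941
Σ Rᵢ = 0 + 7 + 26 + 9 = 42
N̂ = 13941 / 42 ≈ 331.9 → 332

N ≈ 332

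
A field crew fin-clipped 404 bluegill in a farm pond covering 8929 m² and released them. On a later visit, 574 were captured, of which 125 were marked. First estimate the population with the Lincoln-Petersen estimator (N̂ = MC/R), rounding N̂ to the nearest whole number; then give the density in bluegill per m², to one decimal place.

N̂ = 404·574/125 = 231896/125 ≈ 1855.2 → 1855
Density = N̂ / area = 1855 / 8929 ≈ 0.21 → 0.2 per m²

density ≈ 0.2 bluegill per m²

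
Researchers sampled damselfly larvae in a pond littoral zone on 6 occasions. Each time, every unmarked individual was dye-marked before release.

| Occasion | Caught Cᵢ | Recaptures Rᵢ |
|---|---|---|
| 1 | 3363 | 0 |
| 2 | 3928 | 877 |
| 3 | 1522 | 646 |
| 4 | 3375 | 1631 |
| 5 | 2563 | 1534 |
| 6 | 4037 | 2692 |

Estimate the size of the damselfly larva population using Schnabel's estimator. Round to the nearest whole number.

N ≈ 15,089

Marked at large before each occasion: Mᵢ = Σⱼ<ᵢ (Cⱼ − Rⱼ) → M1=0, M2=3363, M3=6414, M4=7290, M5=9034, M6=10063
Σ MᵢCᵢ = 0·3363 + 3363·3928 + 6414·1522 + 7290·3375 + 9034·2563 + 10063·4037 = 0 + 13209864 + 9762108 + 24603750 + 23154142 + 40624331 = 111354195
Σ Rᵢ = 0 + 877 + 646 + 1631 + 1534 + 2692 = 7380
N̂ = 111354195 / 7380 ≈ 15088.6 → 15089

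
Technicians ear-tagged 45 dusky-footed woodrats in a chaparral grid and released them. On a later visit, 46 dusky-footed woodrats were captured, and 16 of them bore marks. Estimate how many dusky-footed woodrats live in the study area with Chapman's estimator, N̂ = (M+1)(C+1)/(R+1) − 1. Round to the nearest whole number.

N̂ = (45+1)(46+1)/(16+1) − 1 = 46·47/17 − 1
= 2162/17 − 1 ≈ 127.2 − 1 ≈ 126.2 → 126

N ≈ 126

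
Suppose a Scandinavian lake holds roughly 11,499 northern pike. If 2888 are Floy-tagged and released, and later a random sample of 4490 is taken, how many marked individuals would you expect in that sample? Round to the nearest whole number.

Expected recaptures E[R] = M·C / N.
E[R] = 2888 × 4490 / 11499 = 12967120 / 11499 ≈ 1127.7 → 1128

expected recaptures ≈ 1128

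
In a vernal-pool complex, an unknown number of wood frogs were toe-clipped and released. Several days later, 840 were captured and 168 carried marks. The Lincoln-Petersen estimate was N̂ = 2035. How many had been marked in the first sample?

M = 407

From N = M·C/R: M = N·R / C = 2035·168 / 840 = 341880 / 840 = 407.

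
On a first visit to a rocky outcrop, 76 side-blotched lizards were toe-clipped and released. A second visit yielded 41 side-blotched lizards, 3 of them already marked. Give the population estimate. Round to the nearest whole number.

If marked individuals mix randomly, R/C ≈ M/N, giving N ≈ M·C/R.
N = (76 × 41) / 3 = 3116 / 3 ≈ 1038.7 → 1039

N ≈ 1039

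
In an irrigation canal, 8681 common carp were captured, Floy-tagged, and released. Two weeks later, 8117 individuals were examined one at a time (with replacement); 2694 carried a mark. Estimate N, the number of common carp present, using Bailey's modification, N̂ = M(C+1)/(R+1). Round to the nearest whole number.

N ≈ 26,149

N̂ = 8681·(8117+1)/(2694+1) = 8681·8118/2695 = 70472358/2695 ≈ 26149.3 → 26149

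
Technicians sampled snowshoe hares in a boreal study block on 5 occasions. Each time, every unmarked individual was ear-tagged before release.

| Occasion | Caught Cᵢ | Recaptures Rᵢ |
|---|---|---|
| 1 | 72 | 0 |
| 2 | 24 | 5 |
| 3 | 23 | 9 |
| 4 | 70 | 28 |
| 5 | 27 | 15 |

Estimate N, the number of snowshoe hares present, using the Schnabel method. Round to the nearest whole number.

Marked at large before each occasion: Mᵢ = Σⱼ<ᵢ (Cⱼ − Rⱼ) → M1=0, M2=72, M3=91, M4=105, M5=147
Σ MᵢCᵢ = 0·72 + 72·24 + 91·23 + 105·70 + 147·27 = 0 + 1728 + 2093 + 7350 + 3969 = 15140
Σ Rᵢ = 0 + 5 + 9 + 28 + 15 = 57
N̂ = 15140 / 57 ≈ 265.6 → 266

N ≈ 266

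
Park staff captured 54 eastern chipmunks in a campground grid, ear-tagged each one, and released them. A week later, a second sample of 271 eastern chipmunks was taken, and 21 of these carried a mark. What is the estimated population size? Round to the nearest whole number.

N ≈ 697

N = (54 × 271) / 21 = 14634 / 21 ≈ 696.9 → 697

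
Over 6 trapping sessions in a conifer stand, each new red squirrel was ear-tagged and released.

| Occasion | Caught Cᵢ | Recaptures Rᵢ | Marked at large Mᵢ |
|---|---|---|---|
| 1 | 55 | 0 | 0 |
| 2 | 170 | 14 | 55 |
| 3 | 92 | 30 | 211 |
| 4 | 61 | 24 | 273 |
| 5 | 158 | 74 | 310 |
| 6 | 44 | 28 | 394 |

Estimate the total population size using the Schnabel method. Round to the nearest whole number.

Σ MᵢCᵢ = 0·55 + 55·170 + 211·92 + 273·61 + 310·158 + 394·44 = 0 + 9350 + 19412 + 16653 + 48980 + 17336 = 111731
Σ Rᵢ = 0 + 14 + 30 + 24 + 74 + 28 = 170
N̂ = 111731 / 170 ≈ 657.2 → 657

N ≈ 657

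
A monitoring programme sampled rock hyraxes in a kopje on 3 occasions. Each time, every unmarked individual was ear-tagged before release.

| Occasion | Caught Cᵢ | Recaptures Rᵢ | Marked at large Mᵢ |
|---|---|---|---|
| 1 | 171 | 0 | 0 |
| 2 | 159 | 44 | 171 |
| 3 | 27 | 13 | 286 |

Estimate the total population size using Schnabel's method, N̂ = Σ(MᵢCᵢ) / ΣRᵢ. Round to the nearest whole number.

Σ MᵢCᵢ = 0·171 + 171·159 + 286·27 = 0 + 27189 + 7722 = 34911
Σ Rᵢ = 0 + 44 + 13 = 57
N̂ = 34911 / 57 ≈ 612.47 → 612

N ≈ 612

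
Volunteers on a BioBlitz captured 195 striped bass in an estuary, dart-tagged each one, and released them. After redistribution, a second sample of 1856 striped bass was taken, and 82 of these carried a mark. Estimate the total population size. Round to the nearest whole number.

N ≈ 4414

If marked individuals mix randomly, R/C ≈ M/N, giving N ≈ M·C/R.
N = (195 × 1856) / 82 = 361920 / 82 ≈ 4413.7 → 4414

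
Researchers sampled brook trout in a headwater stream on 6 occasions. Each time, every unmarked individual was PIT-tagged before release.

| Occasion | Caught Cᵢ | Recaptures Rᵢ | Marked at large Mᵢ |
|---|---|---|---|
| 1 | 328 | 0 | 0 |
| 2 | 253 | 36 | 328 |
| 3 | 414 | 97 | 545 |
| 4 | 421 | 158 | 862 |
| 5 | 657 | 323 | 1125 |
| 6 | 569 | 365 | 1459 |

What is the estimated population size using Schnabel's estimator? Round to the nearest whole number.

Σ MᵢCᵢ = 0·328 + 328·253 + 545·414 + 862·421 + 1125·657 + 1459·569 = 0 + 82984 + 225630 + 362902 + 739125 + 830171 = 2240812
Σ Rᵢ = 0 + 36 + 97 + 158 + 323 + 365 = 979
N̂ = 2240812 / 979 ≈ 2288.9 → 2289

N ≈ 2289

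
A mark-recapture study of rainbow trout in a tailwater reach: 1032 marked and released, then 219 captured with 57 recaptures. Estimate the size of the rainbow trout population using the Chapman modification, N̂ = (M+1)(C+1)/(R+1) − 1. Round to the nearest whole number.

N̂ = (1032+1)(219+1)/(57+1) − 1 = 1033·220/58 − 1
= 227260/58 − 1 ≈ 3918.3 − 1 ≈ 3917.3 → 3917

N ≈ 3917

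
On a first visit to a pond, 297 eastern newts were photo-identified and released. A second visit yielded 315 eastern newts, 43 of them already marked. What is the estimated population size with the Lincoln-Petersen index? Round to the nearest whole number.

If marked individuals mix randomly, R/C ≈ M/N, giving N ≈ M·C/R.
N = (297 × 315) / 43 = 93555 / 43 ≈ 2175.7 → 2176

N ≈ 2176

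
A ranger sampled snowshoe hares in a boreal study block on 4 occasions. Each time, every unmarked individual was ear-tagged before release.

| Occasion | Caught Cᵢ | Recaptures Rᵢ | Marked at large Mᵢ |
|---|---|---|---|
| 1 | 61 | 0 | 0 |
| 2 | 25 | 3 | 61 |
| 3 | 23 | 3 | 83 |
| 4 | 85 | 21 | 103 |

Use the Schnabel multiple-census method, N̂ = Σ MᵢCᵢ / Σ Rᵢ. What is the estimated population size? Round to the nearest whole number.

Σ MᵢCᵢ = 0·61 + 61·25 + 83·23 + 103·85 = 0 + 1525 + 1909 + 8755 = 12189
Σ Rᵢ = 0 + 3 + 3 + 21 = 27
N̂ = 12189 / 27 ≈ 451.4 → 451

N ≈ 451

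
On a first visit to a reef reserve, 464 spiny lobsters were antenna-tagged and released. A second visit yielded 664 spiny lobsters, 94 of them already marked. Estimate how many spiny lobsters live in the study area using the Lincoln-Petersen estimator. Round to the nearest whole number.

N ≈ 3278

If marked individuals mix randomly, R/C ≈ M/N, giving N ≈ M·C/R.
N = (464 × 664) / 94 = 308096 / 94 ≈ 3277.6 → 3278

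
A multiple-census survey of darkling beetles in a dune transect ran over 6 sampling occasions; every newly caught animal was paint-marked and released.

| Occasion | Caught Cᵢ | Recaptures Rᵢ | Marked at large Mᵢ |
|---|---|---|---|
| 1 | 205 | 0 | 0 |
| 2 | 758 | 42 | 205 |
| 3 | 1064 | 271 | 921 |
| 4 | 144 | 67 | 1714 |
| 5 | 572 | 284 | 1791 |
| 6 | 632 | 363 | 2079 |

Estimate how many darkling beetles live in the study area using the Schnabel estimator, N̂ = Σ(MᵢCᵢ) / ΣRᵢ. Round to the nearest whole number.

Σ MᵢCᵢ = 0·205 + 205·758 + 921·1064 + 1714·144 + 1791·572 + 2079·632 = 0 + 155390 + 979944 + 246816 + 1024452 + 1313928 = 3720530
Σ Rᵢ = 0 + 42 + 271 + 67 + 284 + 363 = 1027
N̂ = 3720530 / 1027 ≈ 3622.7 → 3623

N ≈ 3623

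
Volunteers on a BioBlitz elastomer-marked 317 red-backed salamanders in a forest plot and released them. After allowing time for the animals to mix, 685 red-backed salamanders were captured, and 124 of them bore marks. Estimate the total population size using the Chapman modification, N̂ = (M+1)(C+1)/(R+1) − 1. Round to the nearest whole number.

N ≈ 1744

N̂ = (317+1)(685+1)/(124+1) − 1 = 318·686/125 − 1
= 218148/125 − 1 ≈ 1745.2 − 1 ≈ 1744.2 → 1744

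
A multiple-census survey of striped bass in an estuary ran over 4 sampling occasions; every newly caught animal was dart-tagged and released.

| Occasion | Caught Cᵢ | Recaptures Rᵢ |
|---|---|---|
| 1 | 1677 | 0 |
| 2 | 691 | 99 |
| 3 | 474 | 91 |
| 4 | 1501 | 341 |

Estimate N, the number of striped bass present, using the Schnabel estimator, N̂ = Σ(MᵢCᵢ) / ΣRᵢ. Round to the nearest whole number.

Marked at large before each occasion: Mᵢ = Σⱼ<ᵢ (Cⱼ − Rⱼ) → M1=0, M2=1677, M3=2269, M4=2652
Σ MᵢCᵢ = 0·1677 + 1677·691 + 2269·474 + 2652·1501 = 0 + 1158807 + 1075506 + 3980652 = 6214965
Σ Rᵢ = 0 + 99 + 91 + 341 = 531
N̂ = 6214965 / 531 ≈ 11704.3 → 11704

N ≈ 11,704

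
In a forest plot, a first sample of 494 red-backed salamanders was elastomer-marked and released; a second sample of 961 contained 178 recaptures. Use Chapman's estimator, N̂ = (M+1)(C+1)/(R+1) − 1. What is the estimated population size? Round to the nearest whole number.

N̂ = (494+1)(961+1)/(178+1) − 1 = 495·962/179 − 1
= 476190/179 − 1 ≈ 2660.3 − 1 ≈ 2659.3 → 2659

N ≈ 2659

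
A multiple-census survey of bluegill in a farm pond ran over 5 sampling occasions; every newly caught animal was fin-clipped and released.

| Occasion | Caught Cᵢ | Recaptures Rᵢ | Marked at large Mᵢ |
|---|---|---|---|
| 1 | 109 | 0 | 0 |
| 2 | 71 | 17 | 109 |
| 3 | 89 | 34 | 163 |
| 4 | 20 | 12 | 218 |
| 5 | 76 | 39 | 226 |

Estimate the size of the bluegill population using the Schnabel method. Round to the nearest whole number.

Σ MᵢCᵢ = 0·109 + 109·71 + 163·89 + 218·20 + 226·76 = 0 + 7739 + 14507 + 4360 + 17176 = 43782
Σ Rᵢ = 0 + 17 + 34 + 12 + 39 = 102
N̂ = 43782 / 102 ≈ 429.2 → 429

N ≈ 429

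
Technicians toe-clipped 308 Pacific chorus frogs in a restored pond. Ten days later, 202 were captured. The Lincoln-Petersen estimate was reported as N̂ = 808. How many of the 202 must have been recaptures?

From N = M·C/R: R = M·C / N = 308·202 / 808 = 62216 / 808 = 77.

R = 77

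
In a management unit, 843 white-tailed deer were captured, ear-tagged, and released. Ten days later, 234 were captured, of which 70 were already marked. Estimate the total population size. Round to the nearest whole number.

N ≈ 2818

Lincoln-Petersen assumes M/N = R/C, so N = M·C / R.
N = (843 × 234) / 70 = 197262 / 70 ≈ 2818.0 → 2818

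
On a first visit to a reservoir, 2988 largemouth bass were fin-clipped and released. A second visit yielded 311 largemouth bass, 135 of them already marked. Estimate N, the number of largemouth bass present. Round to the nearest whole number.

N = (2988 × 311) / 135 = 929268 / 135 ≈ 6883.47 → 6883

N ≈ 6883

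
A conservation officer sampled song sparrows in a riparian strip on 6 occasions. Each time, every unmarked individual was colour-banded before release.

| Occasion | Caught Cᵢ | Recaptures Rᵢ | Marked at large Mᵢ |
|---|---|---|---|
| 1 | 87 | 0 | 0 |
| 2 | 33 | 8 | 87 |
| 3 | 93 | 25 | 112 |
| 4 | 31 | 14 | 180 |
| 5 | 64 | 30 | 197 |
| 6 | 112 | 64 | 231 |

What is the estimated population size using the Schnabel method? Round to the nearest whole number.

N ≈ 407

Σ MᵢCᵢ = 0·87 + 87·33 + 112·93 + 180·31 + 197·64 + 231·112 = 0 + 2871 + 10416 + 5580 + 12608 + 25872 = 57347
Σ Rᵢ = 0 + 8 + 25 + 14 + 30 + 64 = 141
N̂ = 57347 / 141 ≈ 406.7 → 407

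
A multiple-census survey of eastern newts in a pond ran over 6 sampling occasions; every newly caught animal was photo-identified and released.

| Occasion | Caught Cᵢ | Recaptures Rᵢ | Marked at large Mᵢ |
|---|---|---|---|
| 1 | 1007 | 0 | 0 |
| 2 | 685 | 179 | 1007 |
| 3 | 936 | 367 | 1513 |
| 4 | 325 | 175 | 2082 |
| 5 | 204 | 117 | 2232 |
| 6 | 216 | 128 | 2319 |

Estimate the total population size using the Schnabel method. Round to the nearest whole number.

N ≈ 3870

Σ MᵢCᵢ = 0·1007 + 1007·685 + 1513·936 + 2082·325 + 2232·204 + 2319·216 = 0 + 689795 + 1416168 + 676650 + 455328 + 500904 = 3738845
Σ Rᵢ = 0 + 179 + 367 + 175 + 117 + 128 = 966
N̂ = 3738845 / 966 ≈ 3870.4 → 3870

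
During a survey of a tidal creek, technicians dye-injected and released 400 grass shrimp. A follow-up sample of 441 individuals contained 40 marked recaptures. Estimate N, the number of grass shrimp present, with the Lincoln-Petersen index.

N = 4410

The marked fraction in the recapture sample should equal the marked fraction in the population: 40/441 = 400/N.
N = (400 × 441) / 40 = 176400 / 40 = 4410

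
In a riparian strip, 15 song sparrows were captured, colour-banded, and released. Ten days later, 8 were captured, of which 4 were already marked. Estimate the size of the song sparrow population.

N = (15 × 8) / 4 = 120 / 4 = 30

N = 30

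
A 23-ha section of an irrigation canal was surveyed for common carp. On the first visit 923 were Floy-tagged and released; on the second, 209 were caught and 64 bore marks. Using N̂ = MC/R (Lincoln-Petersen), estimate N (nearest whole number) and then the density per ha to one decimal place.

N̂ = 923·209/64 = 192907/64 ≈ 3014.2 → 3014
Density = N̂ / area = 3014 / 23 ≈ 131.04 → 131.0 per ha

density ≈ 131.0 common carp per ha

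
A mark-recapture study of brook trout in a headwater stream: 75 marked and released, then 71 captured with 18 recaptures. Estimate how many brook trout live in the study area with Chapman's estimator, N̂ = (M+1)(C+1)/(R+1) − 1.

N̂ = (75+1)(71+1)/(18+1) − 1 = 76·72/19 − 1
= 5472/19 − 1 = 288 − 1 = 287

N = 287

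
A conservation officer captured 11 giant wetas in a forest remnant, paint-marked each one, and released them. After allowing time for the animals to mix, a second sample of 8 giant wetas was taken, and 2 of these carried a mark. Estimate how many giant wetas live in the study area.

The marked fraction in the recapture sample should equal the marked fraction in the population: 2/8 = 11/N.
N = (11 × 8) / 2 = 88 / 2 = 44

N = 44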